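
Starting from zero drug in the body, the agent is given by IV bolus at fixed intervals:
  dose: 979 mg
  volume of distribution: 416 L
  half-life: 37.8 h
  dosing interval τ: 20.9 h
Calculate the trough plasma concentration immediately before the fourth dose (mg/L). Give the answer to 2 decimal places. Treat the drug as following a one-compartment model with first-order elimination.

3.44 mg/L

C₀ per dose = Dose / Vd = 979 / 416 = 2.353 mg/L
k = ln2 / t½ = 0.693147 / 37.8 = 0.01834 h⁻¹
Fraction remaining after one interval: r = e^(−kτ) = e^(−0.01834 × 20.9) = 0.6816
Before dose 4, 3 doses have been given (aged 1τ, 2τ, 3τ).
C_trough = C₀ × (r + r² + … + r^3) = C₀ × r(1−r^3)/(1−r)
        = 2.353 × 0.6816 × (1 − 0.3167) / (1 − 0.6816) = 3.442 mg/L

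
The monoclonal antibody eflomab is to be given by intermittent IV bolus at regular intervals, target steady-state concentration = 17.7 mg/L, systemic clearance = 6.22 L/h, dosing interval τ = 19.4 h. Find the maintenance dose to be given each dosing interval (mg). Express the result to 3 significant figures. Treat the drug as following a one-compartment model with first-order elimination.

2140 mg

At steady state, Dose/τ = Css × CL.
Dose = Css × CL × τ = 17.7 × 6.220 × 19.4 = 2136 mg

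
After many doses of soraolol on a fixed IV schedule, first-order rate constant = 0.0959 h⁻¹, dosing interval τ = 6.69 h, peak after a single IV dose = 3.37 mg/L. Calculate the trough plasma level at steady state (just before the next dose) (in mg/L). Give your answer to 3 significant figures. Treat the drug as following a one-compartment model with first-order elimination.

e^(−kτ) = e^(−0.09590 × 6.69) = 0.5265
Accumulation ratio R = 1 / (1 − e^(−kτ)) = 1 / (1 − 0.5265) = 2.112
Steady-state trough = C₀ × R × e^(−kτ) = 3.37 × 2.112 × 0.5265 = 3.747 mg/L

3.75 mg/L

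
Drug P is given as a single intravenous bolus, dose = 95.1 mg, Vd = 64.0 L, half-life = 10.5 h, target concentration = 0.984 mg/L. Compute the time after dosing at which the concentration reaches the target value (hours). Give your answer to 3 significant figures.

C₀ = Dose / Vd = 95.10 / 64.0 = 1.486 mg/L
k = ln2 / t½ = 0.693147 / 10.5 = 0.06601 h⁻¹
t = ln(C₀ / C) / k = ln(1.486 / 0.984) / 0.06601
  = ln(1.510) / 0.06601 = 0.4121 / 0.06601 = 6.243 h

6.24 h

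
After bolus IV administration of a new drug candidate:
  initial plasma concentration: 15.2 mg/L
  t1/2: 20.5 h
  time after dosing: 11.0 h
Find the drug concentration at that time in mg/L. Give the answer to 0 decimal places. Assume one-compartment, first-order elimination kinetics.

10 mg/L

k = ln2 / t½ = 0.693147 / 20.5 = 0.03381 h⁻¹
C = C₀ · e^(−k·t) = 15.20 × e^(−0.03381 × 11.0)
  = 15.20 × 0.6894 = 10.48 mg/L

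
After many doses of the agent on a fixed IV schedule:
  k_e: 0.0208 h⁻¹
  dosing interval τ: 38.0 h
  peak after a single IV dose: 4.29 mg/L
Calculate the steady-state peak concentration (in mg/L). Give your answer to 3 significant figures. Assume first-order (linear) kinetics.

7.85 mg/L

e^(−kτ) = e^(−0.02080 × 38.0) = 0.4537
Accumulation ratio R = 1 / (1 − e^(−kτ)) = 1 / (1 − 0.4537) = 1.830
Steady-state peak = C₀ × R = 4.29 × 1.830 = 7.851 mg/L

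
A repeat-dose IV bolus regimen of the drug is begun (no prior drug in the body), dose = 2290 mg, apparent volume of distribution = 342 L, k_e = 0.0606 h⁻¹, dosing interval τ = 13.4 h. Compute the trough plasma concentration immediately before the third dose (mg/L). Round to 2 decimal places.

4.29 mg/L

C₀ per dose = Dose / Vd = 2290 / 342 = 6.696 mg/L
Fraction remaining after one interval: r = e^(−kτ) = e^(−0.06060 × 13.4) = 0.4440
Before dose 3, 2 doses have been given (aged 1τ, 2τ).
C_trough = C₀ × (r + r²) = 6.696 × (0.4440 + 0.1971) = 4.293 mg/L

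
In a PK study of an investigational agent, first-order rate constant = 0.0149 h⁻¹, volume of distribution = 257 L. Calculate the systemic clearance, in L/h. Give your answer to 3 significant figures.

3.83 L/h

CL = k × Vd = 0.0149 × 257 = 3.829 L/h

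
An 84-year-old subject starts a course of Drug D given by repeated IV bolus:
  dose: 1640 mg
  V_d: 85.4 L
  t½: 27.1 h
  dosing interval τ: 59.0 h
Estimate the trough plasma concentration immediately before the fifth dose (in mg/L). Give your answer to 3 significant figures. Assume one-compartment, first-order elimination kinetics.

5.44 mg/L

C₀ per dose = Dose / Vd = 1640 / 85.4 = 19.20 mg/L
k = ln2 / t½ = 0.693147 / 27.1 = 0.02558 h⁻¹
Fraction remaining after one interval: r = e^(−kτ) = e^(−0.02558 × 59.0) = 0.2211
Before dose 5, 4 doses have been given (aged 1τ, 2τ, 3τ, 4τ).
C_trough = C₀ × (r + r² + … + r^4) = C₀ × r(1−r^4)/(1−r)
        = 19.20 × 0.2211 × (1 − 0.002390) / (1 − 0.2211) = 5.437 mg/L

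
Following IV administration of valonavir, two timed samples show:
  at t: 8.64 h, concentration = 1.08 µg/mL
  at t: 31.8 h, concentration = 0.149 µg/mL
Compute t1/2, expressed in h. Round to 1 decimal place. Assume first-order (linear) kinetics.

k = ln(C₁/C₂) / (t₂ − t₁) = ln(1.08/0.149) / (31.8 − 8.64)
  = 1.981 / 23.16 = 0.08554 h⁻¹
t½ = ln2 / k = 0.693147 / 0.08554 = 8.103 h

8.1 h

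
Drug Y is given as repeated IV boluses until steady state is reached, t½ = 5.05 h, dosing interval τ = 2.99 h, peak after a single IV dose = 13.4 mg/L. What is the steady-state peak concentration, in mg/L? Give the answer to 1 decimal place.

k = ln2 / t½ = 0.693147 / 5.05 = 0.1373 h⁻¹
e^(−kτ) = e^(−0.1373 × 2.99) = 0.6633
Accumulation ratio R = 1 / (1 − e^(−kτ)) = 1 / (1 − 0.6633) = 2.970
Steady-state peak = C₀ × R = 13.4 × 2.970 = 39.80 mg/L

39.8 mg/L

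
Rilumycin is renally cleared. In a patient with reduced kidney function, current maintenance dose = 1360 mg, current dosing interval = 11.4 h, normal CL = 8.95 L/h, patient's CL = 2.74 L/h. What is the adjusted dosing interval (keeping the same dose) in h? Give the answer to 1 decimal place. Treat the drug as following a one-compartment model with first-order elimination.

37.2 h

To keep the same average steady-state level, dosing rate must scale with clearance.
CL ratio = 2.74 / 8.95 = 0.3061
New interval (same dose) = 11.4 / 0.3061 = 37.24 h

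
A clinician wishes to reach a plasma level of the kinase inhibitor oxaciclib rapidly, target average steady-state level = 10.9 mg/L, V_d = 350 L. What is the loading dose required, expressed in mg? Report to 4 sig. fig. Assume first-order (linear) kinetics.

LD = Css × Vd = 10.9 × 350 = 3815 mg

3815 mg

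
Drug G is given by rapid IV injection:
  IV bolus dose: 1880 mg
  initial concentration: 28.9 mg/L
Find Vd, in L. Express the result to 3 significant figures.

Vd = Dose / C₀ = 1880 / 28.9 = 65.05 L

65.1 L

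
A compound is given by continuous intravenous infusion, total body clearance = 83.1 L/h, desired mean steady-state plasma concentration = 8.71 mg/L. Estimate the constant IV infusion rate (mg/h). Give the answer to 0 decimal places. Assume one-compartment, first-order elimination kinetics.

At steady state, infusion rate R₀ = Css × CL = 8.71 × 83.10 = 723.8 mg/h

724 mg/h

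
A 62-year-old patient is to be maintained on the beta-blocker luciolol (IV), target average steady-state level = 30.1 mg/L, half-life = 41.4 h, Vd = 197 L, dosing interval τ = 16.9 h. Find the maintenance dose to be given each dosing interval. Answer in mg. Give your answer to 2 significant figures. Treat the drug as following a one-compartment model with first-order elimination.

1700 mg

k = ln2 / t½ = 0.693147 / 41.4 = 0.01674 h⁻¹
CL = k × Vd = 0.01674 × 197 = 3.298 L/h
At steady state, Dose/τ = Css × CL.
Dose = Css × CL × τ = 30.1 × 3.298 × 16.9 = 1678 mg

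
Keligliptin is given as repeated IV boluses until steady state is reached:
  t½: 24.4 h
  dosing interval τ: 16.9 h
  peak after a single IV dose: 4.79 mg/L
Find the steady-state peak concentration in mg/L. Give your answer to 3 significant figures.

k = ln2 / t½ = 0.693147 / 24.4 = 0.02841 h⁻¹
e^(−kτ) = e^(−0.02841 × 16.9) = 0.6187
Accumulation ratio R = 1 / (1 − e^(−kτ)) = 1 / (1 − 0.6187) = 2.623
Steady-state peak = C₀ × R = 4.79 × 2.623 = 12.56 mg/L

12.6 mg/L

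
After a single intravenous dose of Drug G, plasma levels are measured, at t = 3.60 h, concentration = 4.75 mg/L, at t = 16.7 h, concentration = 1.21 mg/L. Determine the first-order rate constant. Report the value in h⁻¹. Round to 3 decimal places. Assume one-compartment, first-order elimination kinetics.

k = ln(C₁/C₂) / (t₂ − t₁) = ln(4.75/1.21) / (16.7 − 3.60)
  = 1.368 / 13.10 = 0.1044 h⁻¹

0.104 h⁻¹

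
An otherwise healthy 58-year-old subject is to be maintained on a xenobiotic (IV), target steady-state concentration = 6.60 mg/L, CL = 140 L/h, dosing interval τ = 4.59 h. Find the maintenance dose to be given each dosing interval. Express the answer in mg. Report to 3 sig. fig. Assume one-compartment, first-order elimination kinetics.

4240 mg

At steady state, Dose/τ = Css × CL.
Dose = Css × CL × τ = 6.60 × 140.0 × 4.59 = 4241 mg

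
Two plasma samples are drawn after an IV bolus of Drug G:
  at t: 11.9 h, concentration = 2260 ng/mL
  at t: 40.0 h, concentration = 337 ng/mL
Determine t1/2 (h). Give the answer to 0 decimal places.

k = ln(C₁/C₂) / (t₂ − t₁) = ln(2260/337) / (40.0 − 11.9)
  = 1.903 / 28.10 = 0.06772 h⁻¹
t½ = ln2 / k = 0.693147 / 0.06772 = 10.24 h

10 h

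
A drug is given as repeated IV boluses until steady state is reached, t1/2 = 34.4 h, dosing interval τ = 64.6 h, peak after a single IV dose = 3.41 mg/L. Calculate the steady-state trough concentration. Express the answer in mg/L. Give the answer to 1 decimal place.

1.3 mg/L

k = ln2 / t½ = 0.693147 / 34.4 = 0.02015 h⁻¹
e^(−kτ) = e^(−0.02015 × 64.6) = 0.2721
Accumulation ratio R = 1 / (1 − e^(−kτ)) = 1 / (1 − 0.2721) = 1.374
Steady-state trough = C₀ × R × e^(−kτ) = 3.41 × 1.374 × 0.2721 = 1.275 mg/L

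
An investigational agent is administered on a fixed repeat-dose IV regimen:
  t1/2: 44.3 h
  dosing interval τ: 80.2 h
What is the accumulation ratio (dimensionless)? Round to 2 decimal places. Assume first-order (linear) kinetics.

k = ln2 / t½ = 0.693147 / 44.3 = 0.01565 h⁻¹
e^(−kτ) = e^(−0.01565 × 80.2) = 0.2850
Accumulation ratio R = 1 / (1 − e^(−kτ)) = 1 / (1 − 0.2850) = 1.399

1.40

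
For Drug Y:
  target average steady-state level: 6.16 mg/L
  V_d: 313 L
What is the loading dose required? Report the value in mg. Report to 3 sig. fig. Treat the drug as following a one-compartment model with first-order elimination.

1930 mg

LD = Css × Vd = 6.16 × 313 = 1928 mg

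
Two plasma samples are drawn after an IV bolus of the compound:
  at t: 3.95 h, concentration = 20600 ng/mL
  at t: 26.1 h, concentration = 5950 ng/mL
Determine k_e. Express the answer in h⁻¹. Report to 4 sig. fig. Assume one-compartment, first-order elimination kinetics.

k = ln(C₁/C₂) / (t₂ − t₁) = ln(20600/5950) / (26.1 − 3.95)
  = 1.242 / 22.15 = 0.05607 h⁻¹

0.05607 h⁻¹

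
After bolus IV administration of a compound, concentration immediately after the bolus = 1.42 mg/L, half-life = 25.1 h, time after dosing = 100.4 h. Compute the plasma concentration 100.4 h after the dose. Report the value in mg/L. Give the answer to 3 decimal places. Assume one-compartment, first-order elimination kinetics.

0.089 mg/L

k = ln2 / t½ = 0.693147 / 25.1 = 0.02762 h⁻¹
t / t½ = 100.4 / 25.1 = 4 half-lives
C = C₀ × (1/2)^4 = 1.420 × 0.06250 = 0.08875 mg/L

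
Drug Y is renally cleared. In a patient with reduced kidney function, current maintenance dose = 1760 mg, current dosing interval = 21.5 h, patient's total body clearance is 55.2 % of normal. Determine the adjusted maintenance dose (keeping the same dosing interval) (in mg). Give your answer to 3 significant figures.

To keep the same average steady-state level, dosing rate must scale with clearance.
CL ratio = 55.2 / 100 = 0.5520
New dose (same interval) = 1760 × 0.5520 = 971.5 mg

972 mg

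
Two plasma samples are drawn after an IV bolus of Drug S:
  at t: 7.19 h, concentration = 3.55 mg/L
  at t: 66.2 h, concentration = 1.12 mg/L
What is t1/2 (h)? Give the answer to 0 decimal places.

k = ln(C₁/C₂) / (t₂ − t₁) = ln(3.55/1.12) / (66.2 − 7.19)
  = 1.154 / 59.01 = 0.01956 h⁻¹
t½ = ln2 / k = 0.693147 / 0.01956 = 35.44 h

35 h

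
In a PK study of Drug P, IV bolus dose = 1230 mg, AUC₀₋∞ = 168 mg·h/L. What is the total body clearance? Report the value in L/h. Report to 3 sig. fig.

CL = Dose / AUC = 1230 / 168 = 7.321 L/h

7.32 L/h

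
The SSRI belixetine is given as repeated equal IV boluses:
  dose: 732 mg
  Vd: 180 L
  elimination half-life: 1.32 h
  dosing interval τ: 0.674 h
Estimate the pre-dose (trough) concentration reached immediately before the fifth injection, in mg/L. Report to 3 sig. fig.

C₀ per dose = Dose / Vd = 732 / 180 = 4.067 mg/L
k = ln2 / t½ = 0.693147 / 1.32 = 0.5251 h⁻¹
Fraction remaining after one interval: r = e^(−kτ) = e^(−0.5251 × 0.674) = 0.7019
Before dose 5, 4 doses have been given (aged 1τ, 2τ, 3τ, 4τ).
C_trough = C₀ × (r + r² + … + r^4) = C₀ × r(1−r^4)/(1−r)
        = 4.067 × 0.7019 × (1 − 0.2427) / (1 − 0.7019) = 7.252 mg/L

7.25 mg/L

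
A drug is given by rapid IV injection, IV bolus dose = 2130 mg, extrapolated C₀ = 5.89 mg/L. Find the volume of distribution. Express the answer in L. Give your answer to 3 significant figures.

Vd = Dose / C₀ = 2130 / 5.89 = 361.6 L

362 L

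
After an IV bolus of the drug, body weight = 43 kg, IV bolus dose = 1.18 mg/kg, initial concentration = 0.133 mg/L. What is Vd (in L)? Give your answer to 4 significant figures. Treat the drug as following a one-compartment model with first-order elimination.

Dose = 1.18 × 43 = 50.74 mg
Vd = Dose / C₀ = 50.74 / 0.133 = 381.5 L

381.5 L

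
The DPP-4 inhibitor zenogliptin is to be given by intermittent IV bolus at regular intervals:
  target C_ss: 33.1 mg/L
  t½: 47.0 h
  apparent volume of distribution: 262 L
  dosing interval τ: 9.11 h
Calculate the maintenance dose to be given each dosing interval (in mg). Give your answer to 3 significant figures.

1170 mg

k = ln2 / t½ = 0.693147 / 47.0 = 0.01475 h⁻¹
CL = k × Vd = 0.01475 × 262 = 3.865 L/h
At steady state, Dose/τ = Css × CL.
Dose = Css × CL × τ = 33.1 × 3.865 × 9.11 = 1165 mg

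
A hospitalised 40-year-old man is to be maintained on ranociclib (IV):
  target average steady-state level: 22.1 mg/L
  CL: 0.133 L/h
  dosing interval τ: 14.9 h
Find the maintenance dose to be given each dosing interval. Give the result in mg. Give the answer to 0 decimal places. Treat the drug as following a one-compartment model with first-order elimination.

44 mg

At steady state, Dose/τ = Css × CL.
Dose = Css × CL × τ = 22.1 × 0.1330 × 14.9 = 43.80 mg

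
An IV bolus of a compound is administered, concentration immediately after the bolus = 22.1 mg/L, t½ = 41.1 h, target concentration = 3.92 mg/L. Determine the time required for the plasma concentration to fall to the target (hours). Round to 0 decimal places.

103 h

k = ln2 / t½ = 0.693147 / 41.1 = 0.01686 h⁻¹
t = ln(C₀ / C) / k = ln(22.10 / 3.92) / 0.01686
  = ln(5.638) / 0.01686 = 1.730 / 0.01686 = 102.6 h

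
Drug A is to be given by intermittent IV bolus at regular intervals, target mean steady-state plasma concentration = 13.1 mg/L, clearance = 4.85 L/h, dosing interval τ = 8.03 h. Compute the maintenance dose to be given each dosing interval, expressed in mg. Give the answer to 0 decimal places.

At steady state, Dose/τ = Css × CL.
Dose = Css × CL × τ = 13.1 × 4.850 × 8.03 = 510.2 mg

510 mg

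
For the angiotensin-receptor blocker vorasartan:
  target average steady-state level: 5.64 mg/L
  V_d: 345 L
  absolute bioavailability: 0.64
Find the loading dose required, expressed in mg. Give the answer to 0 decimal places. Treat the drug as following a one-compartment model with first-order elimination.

LD = Css × Vd / F = 5.64 × 345 / 0.64 = 3040 mg

3040 mg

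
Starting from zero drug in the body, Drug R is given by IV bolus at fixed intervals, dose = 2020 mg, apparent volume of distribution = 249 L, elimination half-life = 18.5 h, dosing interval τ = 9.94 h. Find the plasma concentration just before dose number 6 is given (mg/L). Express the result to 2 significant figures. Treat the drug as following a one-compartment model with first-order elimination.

15 mg/L

C₀ per dose = Dose / Vd = 2020 / 249 = 8.112 mg/L
k = ln2 / t½ = 0.693147 / 18.5 = 0.03747 h⁻¹
Fraction remaining after one interval: r = e^(−kτ) = e^(−0.03747 × 9.94) = 0.6890
Before dose 6, 5 doses have been given (aged 1τ, 2τ, 3τ, 4τ, 5τ).
C_trough = C₀ × (r + r² + … + r^5) = C₀ × r(1−r^5)/(1−r)
        = 8.112 × 0.6890 × (1 − 0.1553) / (1 − 0.6890) = 15.18 mg/L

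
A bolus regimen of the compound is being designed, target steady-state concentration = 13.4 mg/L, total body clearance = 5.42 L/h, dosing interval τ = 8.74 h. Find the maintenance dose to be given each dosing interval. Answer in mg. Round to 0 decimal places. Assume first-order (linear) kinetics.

635 mg

At steady state, Dose/τ = Css × CL.
Dose = Css × CL × τ = 13.4 × 5.420 × 8.74 = 634.8 mg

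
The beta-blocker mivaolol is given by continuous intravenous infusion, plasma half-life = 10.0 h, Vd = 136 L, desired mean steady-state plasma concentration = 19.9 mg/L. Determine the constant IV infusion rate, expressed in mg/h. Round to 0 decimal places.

k = ln2 / t½ = 0.693147 / 10.0 = 0.06931 h⁻¹
CL = k × Vd = 0.06931 × 136 = 9.426 L/h
At steady state, infusion rate R₀ = Css × CL = 19.9 × 9.426 = 187.6 mg/h

188 mg/h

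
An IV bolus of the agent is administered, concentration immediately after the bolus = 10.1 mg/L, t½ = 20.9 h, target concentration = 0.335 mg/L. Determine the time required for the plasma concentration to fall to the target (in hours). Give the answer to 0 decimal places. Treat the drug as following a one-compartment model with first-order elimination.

103 h

k = ln2 / t½ = 0.693147 / 20.9 = 0.03316 h⁻¹
t = ln(C₀ / C) / k = ln(10.10 / 0.335) / 0.03316
  = ln(30.15) / 0.03316 = 3.406 / 0.03316 = 102.7 h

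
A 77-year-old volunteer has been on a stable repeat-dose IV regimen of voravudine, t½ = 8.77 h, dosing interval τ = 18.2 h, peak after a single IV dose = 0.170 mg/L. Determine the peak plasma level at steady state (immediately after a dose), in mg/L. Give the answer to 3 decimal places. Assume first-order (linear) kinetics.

0.223 mg/L

k = ln2 / t½ = 0.693147 / 8.77 = 0.07904 h⁻¹
e^(−kτ) = e^(−0.07904 × 18.2) = 0.2373
Accumulation ratio R = 1 / (1 − e^(−kτ)) = 1 / (1 − 0.2373) = 1.311
Steady-state peak = C₀ × R = 0.170 × 1.311 = 0.2229 mg/L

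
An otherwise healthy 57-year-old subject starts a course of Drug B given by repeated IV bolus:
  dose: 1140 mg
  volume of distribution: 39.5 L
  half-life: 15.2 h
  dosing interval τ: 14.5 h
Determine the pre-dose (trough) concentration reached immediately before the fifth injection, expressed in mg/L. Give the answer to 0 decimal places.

C₀ per dose = Dose / Vd = 1140 / 39.5 = 28.86 mg/L
k = ln2 / t½ = 0.693147 / 15.2 = 0.04560 h⁻¹
Fraction remaining after one interval: r = e^(−kτ) = e^(−0.04560 × 14.5) = 0.5162
Before dose 5, 4 doses have been given (aged 1τ, 2τ, 3τ, 4τ).
C_trough = C₀ × (r + r² + … + r^4) = C₀ × r(1−r^4)/(1−r)
        = 28.86 × 0.5162 × (1 − 0.07100) / (1 − 0.5162) = 28.61 mg/L

29 mg/L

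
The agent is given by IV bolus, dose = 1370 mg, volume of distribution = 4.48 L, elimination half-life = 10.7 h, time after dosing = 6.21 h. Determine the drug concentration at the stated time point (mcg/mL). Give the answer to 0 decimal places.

205 mcg/mL

C₀ = Dose / Vd = 1370 / 4.48 = 305.8 mg/L
k = ln2 / t½ = 0.693147 / 10.7 = 0.06478 h⁻¹
C = C₀ · e^(−k·t) = 305.8 × e^(−0.06478 × 6.21)
  = 305.8 × 0.6688 = 204.5 mg/L
(204.5 mg/L = 204.5 mcg/mL)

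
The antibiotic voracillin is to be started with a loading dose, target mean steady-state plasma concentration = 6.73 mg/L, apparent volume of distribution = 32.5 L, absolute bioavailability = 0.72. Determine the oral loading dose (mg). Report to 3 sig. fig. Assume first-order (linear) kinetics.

304 mg

LD = Css × Vd / F = 6.73 × 32.5 / 0.72 = 303.8 mg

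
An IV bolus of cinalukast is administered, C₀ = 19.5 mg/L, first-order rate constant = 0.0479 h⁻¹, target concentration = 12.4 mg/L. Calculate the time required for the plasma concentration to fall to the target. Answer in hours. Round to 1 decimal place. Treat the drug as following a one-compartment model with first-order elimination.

9.5 h

t = ln(C₀ / C) / k = ln(19.50 / 12.4) / 0.04790
  = ln(1.573) / 0.04790 = 0.4530 / 0.04790 = 9.457 h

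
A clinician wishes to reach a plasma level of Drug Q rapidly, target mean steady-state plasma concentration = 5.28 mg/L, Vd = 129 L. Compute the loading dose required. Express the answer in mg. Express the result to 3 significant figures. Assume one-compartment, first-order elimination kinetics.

681 mg

LD = Css × Vd = 5.28 × 129 = 681.1 mg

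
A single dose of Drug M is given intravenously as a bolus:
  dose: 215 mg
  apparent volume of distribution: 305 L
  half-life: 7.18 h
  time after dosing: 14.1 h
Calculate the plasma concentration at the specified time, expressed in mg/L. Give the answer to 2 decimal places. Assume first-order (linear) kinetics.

C₀ = Dose / Vd = 215.0 / 305 = 0.7049 mg/L
k = ln2 / t½ = 0.693147 / 7.18 = 0.09654 h⁻¹
C = C₀ · e^(−k·t) = 0.7049 × e^(−0.09654 × 14.1)
  = 0.7049 × 0.2563 = 0.1807 mg/L

0.18 mg/L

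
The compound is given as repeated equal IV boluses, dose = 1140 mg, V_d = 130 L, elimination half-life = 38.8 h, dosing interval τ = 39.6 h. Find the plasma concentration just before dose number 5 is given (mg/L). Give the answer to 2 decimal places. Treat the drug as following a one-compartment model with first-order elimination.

8.02 mg/L

C₀ per dose = Dose / Vd = 1140 / 130 = 8.769 mg/L
k = ln2 / t½ = 0.693147 / 38.8 = 0.01786 h⁻¹
Fraction remaining after one interval: r = e^(−kτ) = e^(−0.01786 × 39.6) = 0.4930
Before dose 5, 4 doses have been given (aged 1τ, 2τ, 3τ, 4τ).
C_trough = C₀ × (r + r² + … + r^4) = C₀ × r(1−r^4)/(1−r)
        = 8.769 × 0.4930 × (1 − 0.05907) / (1 − 0.4930) = 8.023 mg/L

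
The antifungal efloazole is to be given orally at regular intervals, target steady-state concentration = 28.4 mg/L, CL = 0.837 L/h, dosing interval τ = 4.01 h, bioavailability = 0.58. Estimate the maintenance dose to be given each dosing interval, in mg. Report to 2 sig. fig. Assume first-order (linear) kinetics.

160 mg

At steady state, F × (Dose/τ) = Css × CL.
Dose = Css × CL × τ / F = 28.4 × 0.8370 × 4.01 / 0.58 = 164.3 mg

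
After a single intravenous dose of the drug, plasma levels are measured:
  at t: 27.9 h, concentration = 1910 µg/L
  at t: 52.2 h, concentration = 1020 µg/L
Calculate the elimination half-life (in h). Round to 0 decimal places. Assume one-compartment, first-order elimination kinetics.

27 h

k = ln(C₁/C₂) / (t₂ − t₁) = ln(1910/1020) / (52.2 − 27.9)
  = 0.6273 / 24.30 = 0.02581 h⁻¹
t½ = ln2 / k = 0.693147 / 0.02581 = 26.86 h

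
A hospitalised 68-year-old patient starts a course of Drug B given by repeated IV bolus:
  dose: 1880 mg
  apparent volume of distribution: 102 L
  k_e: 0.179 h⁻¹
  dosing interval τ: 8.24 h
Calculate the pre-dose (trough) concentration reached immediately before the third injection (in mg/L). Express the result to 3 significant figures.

C₀ per dose = Dose / Vd = 1880 / 102 = 18.43 mg/L
Fraction remaining after one interval: r = e^(−kτ) = e^(−0.1790 × 8.24) = 0.2288
Before dose 3, 2 doses have been given (aged 1τ, 2τ).
C_trough = C₀ × (r + r²) = 18.43 × (0.2288 + 0.05235) = 5.182 mg/L

5.18 mg/L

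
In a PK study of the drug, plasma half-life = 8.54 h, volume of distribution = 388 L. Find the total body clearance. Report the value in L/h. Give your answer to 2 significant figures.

k = ln2 / t½ = 0.693147 / 8.54 = 0.08116 h⁻¹
CL = k × Vd = 0.08116 × 388 = 31.49 L/h

31 L/h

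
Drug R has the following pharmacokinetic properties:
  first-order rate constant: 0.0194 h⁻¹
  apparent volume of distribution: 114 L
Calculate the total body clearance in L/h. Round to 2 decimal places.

CL = k × Vd = 0.0194 × 114 = 2.212 L/h

2.21 L/h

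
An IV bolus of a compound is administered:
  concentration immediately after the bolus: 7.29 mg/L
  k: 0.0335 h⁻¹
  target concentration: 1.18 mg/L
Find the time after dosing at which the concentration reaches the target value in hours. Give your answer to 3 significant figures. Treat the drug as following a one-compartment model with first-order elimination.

t = ln(C₀ / C) / k = ln(7.290 / 1.18) / 0.03350
  = ln(6.178) / 0.03350 = 1.821 / 0.03350 = 54.36 h

54.4 h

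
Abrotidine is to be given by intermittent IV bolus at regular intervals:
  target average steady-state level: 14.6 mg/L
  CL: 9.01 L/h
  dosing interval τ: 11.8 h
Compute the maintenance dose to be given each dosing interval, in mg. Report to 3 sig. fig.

At steady state, Dose/τ = Css × CL.
Dose = Css × CL × τ = 14.6 × 9.010 × 11.8 = 1552 mg

1550 mg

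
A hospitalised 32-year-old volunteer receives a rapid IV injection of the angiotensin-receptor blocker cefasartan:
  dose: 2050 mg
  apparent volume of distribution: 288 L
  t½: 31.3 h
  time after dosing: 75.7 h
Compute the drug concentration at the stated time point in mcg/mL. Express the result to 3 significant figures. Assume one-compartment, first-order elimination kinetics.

1.33 mcg/mL

C₀ = Dose / Vd = 2050 / 288 = 7.118 mg/L
k = ln2 / t½ = 0.693147 / 31.3 = 0.02215 h⁻¹
C = C₀ · e^(−k·t) = 7.118 × e^(−0.02215 × 75.7)
  = 7.118 × 0.1870 = 1.331 mg/L
(1.331 mg/L = 1.331 mcg/mL)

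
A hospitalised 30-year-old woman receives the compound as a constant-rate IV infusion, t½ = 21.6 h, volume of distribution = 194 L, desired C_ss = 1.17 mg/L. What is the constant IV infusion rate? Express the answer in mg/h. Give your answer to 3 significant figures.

7.28 mg/h

k = ln2 / t½ = 0.693147 / 21.6 = 0.03209 h⁻¹
CL = k × Vd = 0.03209 × 194 = 6.225 L/h
At steady state, infusion rate R₀ = Css × CL = 1.17 × 6.225 = 7.283 mg/h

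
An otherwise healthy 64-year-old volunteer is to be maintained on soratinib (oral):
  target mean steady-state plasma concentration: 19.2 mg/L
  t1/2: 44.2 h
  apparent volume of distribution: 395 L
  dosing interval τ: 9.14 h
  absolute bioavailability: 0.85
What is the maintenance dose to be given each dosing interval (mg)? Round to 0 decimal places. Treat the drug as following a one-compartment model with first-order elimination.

k = ln2 / t½ = 0.693147 / 44.2 = 0.01568 h⁻¹
CL = k × Vd = 0.01568 × 395 = 6.194 L/h
At steady state, F × (Dose/τ) = Css × CL.
Dose = Css × CL × τ / F = 19.2 × 6.194 × 9.14 / 0.85 = 1279 mg

1279 mg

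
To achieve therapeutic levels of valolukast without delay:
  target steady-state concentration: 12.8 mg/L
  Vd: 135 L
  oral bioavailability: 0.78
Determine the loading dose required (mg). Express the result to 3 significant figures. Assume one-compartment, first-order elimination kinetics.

2220 mg

LD = Css × Vd / F = 12.8 × 135 / 0.78 = 2215 mg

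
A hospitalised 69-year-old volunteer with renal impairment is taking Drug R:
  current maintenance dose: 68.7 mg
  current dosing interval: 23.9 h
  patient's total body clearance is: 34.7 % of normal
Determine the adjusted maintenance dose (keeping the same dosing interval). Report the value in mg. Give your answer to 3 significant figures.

23.8 mg

To keep the same average steady-state level, dosing rate must scale with clearance.
CL ratio = 34.7 / 100 = 0.3470
New dose (same interval) = 68.7 × 0.3470 = 23.84 mg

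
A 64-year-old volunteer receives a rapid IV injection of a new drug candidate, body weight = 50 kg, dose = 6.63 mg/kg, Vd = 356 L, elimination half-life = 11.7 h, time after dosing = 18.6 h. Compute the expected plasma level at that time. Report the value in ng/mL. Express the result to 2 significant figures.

310 ng/mL

Total dose = 6.63 × 50 = 331.5 mg
C₀ = Dose / Vd = 331.5 / 356 = 0.9312 mg/L
k = ln2 / t½ = 0.693147 / 11.7 = 0.05924 h⁻¹
C = C₀ · e^(−k·t) = 0.9312 × e^(−0.05924 × 18.6)
  = 0.9312 × 0.3323 = 0.3094 mg/L
Convert: 0.3094 mg/L × 1000 = 309.4 ng/mL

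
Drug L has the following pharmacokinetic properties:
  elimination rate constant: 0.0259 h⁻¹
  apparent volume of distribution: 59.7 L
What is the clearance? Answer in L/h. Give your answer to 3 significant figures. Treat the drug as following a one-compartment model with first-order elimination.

CL = k × Vd = 0.0259 × 59.7 = 1.546 L/h

1.55 L/h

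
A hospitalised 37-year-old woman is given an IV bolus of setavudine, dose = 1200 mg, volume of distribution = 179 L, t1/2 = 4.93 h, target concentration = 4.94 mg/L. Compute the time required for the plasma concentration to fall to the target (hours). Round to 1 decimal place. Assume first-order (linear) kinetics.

2.2 h

C₀ = Dose / Vd = 1200 / 179 = 6.704 mg/L
k = ln2 / t½ = 0.693147 / 4.93 = 0.1406 h⁻¹
t = ln(C₀ / C) / k = ln(6.704 / 4.94) / 0.1406
  = ln(1.357) / 0.1406 = 0.3053 / 0.1406 = 2.171 h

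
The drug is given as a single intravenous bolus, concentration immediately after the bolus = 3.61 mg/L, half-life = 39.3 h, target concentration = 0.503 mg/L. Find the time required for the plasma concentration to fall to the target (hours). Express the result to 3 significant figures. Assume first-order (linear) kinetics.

112 h

k = ln2 / t½ = 0.693147 / 39.3 = 0.01764 h⁻¹
t = ln(C₀ / C) / k = ln(3.610 / 0.503) / 0.01764
  = ln(7.177) / 0.01764 = 1.971 / 0.01764 = 111.7 h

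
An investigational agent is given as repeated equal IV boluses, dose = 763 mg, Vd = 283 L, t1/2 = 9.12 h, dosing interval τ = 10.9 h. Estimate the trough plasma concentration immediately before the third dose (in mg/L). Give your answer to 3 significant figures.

1.69 mg/L

C₀ per dose = Dose / Vd = 763 / 283 = 2.696 mg/L
k = ln2 / t½ = 0.693147 / 9.12 = 0.07600 h⁻¹
Fraction remaining after one interval: r = e^(−kτ) = e^(−0.07600 × 10.9) = 0.4367
Before dose 3, 2 doses have been given (aged 1τ, 2τ).
C_trough = C₀ × (r + r²) = 2.696 × (0.4367 + 0.1907) = 1.691 mg/L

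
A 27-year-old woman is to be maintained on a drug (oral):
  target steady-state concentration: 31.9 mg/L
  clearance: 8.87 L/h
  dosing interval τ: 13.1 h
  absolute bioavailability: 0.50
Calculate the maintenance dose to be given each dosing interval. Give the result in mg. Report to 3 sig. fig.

At steady state, F × (Dose/τ) = Css × CL.
Dose = Css × CL × τ / F = 31.9 × 8.870 × 13.1 / 0.50 = 7413 mg

7410 mg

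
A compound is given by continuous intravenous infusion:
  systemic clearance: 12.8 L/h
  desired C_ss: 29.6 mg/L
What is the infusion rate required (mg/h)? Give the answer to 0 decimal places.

At steady state, infusion rate R₀ = Css × CL = 29.6 × 12.80 = 378.9 mg/h

379 mg/h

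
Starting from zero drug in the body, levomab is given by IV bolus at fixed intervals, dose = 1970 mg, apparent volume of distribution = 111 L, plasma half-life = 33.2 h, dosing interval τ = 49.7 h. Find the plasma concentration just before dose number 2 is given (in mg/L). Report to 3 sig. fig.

C₀ per dose = Dose / Vd = 1970 / 111 = 17.75 mg/L
k = ln2 / t½ = 0.693147 / 33.2 = 0.02088 h⁻¹
Fraction remaining after one interval: r = e^(−kτ) = e^(−0.02088 × 49.7) = 0.3543
Before dose 2, 1 dose has been given (aged 1τ).
C_trough = C₀ × r = 17.75 × 0.3543 = 6.289 mg/L

6.29 mg/L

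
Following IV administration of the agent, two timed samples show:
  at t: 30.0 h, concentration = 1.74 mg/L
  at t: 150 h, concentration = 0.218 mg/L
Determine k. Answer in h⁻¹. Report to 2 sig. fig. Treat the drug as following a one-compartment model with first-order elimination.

k = ln(C₁/C₂) / (t₂ − t₁) = ln(1.74/0.218) / (150 − 30.0)
  = 2.077 / 120.0 = 0.01731 h⁻¹

0.017 h⁻¹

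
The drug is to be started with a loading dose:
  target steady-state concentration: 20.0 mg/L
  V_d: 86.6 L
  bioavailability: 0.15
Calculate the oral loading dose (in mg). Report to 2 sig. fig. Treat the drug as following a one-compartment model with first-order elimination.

LD = Css × Vd / F = 20.0 × 86.6 / 0.15 = 11550 mg

12000 mg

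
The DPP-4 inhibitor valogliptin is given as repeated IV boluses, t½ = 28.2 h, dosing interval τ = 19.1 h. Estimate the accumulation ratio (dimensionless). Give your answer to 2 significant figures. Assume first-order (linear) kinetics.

2.7

k = ln2 / t½ = 0.693147 / 28.2 = 0.02458 h⁻¹
e^(−kτ) = e^(−0.02458 × 19.1) = 0.6253
Accumulation ratio R = 1 / (1 − e^(−kτ)) = 1 / (1 − 0.6253) = 2.669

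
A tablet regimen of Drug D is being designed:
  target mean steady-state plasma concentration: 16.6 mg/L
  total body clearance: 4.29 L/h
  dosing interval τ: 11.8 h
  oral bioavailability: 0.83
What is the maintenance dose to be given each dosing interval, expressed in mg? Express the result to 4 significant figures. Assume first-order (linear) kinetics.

At steady state, F × (Dose/τ) = Css × CL.
Dose = Css × CL × τ / F = 16.6 × 4.290 × 11.8 / 0.83 = 1012 mg

1012 mg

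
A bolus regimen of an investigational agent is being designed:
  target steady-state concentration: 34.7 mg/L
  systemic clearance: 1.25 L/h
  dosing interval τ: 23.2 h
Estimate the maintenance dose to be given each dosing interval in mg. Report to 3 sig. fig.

1010 mg

At steady state, Dose/τ = Css × CL.
Dose = Css × CL × τ = 34.7 × 1.250 × 23.2 = 1006 mg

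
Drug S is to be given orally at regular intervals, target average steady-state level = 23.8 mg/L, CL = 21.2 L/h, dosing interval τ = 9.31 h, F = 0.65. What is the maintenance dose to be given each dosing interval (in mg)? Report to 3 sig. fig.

At steady state, F × (Dose/τ) = Css × CL.
Dose = Css × CL × τ / F = 23.8 × 21.20 × 9.31 / 0.65 = 7227 mg

7230 mg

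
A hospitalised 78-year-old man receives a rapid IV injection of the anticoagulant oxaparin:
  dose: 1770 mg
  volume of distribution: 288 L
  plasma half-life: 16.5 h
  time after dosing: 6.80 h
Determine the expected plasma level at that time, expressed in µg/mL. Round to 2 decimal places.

C₀ = Dose / Vd = 1770 / 288 = 6.146 mg/L
k = ln2 / t½ = 0.693147 / 16.5 = 0.04201 h⁻¹
C = C₀ · e^(−k·t) = 6.146 × e^(−0.04201 × 6.80)
  = 6.146 × 0.7515 = 4.619 mg/L
(4.619 mg/L = 4.619 µg/mL)

4.62 µg/mL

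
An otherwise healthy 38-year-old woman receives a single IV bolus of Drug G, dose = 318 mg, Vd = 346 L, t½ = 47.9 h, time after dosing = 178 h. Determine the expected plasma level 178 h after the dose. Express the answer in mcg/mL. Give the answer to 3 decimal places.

0.070 mcg/mL

C₀ = Dose / Vd = 318.0 / 346 = 0.9191 mg/L
k = ln2 / t½ = 0.693147 / 47.9 = 0.01447 h⁻¹
C = C₀ · e^(−k·t) = 0.9191 × e^(−0.01447 × 178)
  = 0.9191 × 0.07610 = 0.06994 mg/L
(0.06994 mg/L = 0.06994 mcg/mL)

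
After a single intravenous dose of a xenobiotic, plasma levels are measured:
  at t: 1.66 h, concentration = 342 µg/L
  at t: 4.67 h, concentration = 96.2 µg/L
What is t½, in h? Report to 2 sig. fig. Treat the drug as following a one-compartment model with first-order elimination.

1.6 h

k = ln(C₁/C₂) / (t₂ − t₁) = ln(342/96.2) / (4.67 − 1.66)
  = 1.268 / 3.010 = 0.4213 h⁻¹
t½ = ln2 / k = 0.693147 / 0.4213 = 1.645 h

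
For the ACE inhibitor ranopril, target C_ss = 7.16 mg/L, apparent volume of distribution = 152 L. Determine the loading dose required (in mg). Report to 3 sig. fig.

LD = Css × Vd = 7.16 × 152 = 1088 mg

1090 mg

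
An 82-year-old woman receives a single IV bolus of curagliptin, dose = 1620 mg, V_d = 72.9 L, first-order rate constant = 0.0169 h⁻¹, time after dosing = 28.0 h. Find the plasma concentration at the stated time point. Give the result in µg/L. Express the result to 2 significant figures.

14000 µg/L

C₀ = Dose / Vd = 1620 / 72.9 = 22.22 mg/L
C = C₀ · e^(−k·t) = 22.22 × e^(−0.01690 × 28.0)
  = 22.22 × 0.6230 = 13.84 mg/L
Convert: 13.84 mg/L × 1000 = 13840 µg/L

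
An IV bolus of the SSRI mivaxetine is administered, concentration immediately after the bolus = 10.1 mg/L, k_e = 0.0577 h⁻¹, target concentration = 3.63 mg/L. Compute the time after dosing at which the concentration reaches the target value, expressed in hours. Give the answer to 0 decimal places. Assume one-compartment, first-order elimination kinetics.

t = ln(C₀ / C) / k = ln(10.10 / 3.63) / 0.05770
  = ln(2.782) / 0.05770 = 1.023 / 0.05770 = 17.73 h

18 h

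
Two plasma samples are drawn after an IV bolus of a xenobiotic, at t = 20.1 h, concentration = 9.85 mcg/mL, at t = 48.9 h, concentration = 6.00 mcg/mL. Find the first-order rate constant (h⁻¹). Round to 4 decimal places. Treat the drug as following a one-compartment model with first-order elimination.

k = ln(C₁/C₂) / (t₂ − t₁) = ln(9.85/6.00) / (48.9 − 20.1)
  = 0.4957 / 28.80 = 0.01721 h⁻¹

0.0172 h⁻¹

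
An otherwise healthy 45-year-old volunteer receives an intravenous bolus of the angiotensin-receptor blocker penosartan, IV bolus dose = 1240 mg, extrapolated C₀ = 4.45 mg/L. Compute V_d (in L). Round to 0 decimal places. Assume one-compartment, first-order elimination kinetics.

279 L

Vd = Dose / C₀ = 1240 / 4.45 = 278.7 L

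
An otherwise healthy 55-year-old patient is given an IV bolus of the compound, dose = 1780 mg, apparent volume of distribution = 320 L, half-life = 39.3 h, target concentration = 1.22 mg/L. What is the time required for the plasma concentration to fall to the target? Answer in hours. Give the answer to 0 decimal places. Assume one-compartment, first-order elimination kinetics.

86 h

C₀ = Dose / Vd = 1780 / 320 = 5.563 mg/L
k = ln2 / t½ = 0.693147 / 39.3 = 0.01764 h⁻¹
t = ln(C₀ / C) / k = ln(5.563 / 1.22) / 0.01764
  = ln(4.560) / 0.01764 = 1.517 / 0.01764 = 86.00 h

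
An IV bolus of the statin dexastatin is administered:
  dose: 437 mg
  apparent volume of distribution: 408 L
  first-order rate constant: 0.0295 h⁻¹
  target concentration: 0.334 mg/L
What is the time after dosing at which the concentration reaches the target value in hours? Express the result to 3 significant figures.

39.5 h

C₀ = Dose / Vd = 437.0 / 408 = 1.071 mg/L
t = ln(C₀ / C) / k = ln(1.071 / 0.334) / 0.02950
  = ln(3.207) / 0.02950 = 1.165 / 0.02950 = 39.49 h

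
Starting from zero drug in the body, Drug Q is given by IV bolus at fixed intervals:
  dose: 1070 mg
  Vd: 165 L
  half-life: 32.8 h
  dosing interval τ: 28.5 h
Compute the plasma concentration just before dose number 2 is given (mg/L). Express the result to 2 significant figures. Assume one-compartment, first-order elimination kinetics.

3.6 mg/L

C₀ per dose = Dose / Vd = 1070 / 165 = 6.485 mg/L
k = ln2 / t½ = 0.693147 / 32.8 = 0.02113 h⁻¹
Fraction remaining after one interval: r = e^(−kτ) = e^(−0.02113 × 28.5) = 0.5476
Before dose 2, 1 dose has been given (aged 1τ).
C_trough = C₀ × r = 6.485 × 0.5476 = 3.551 mg/L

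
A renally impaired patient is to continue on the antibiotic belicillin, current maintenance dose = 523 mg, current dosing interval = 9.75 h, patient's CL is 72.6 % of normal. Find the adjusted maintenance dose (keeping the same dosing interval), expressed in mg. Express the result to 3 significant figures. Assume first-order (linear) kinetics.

To keep the same average steady-state level, dosing rate must scale with clearance.
CL ratio = 72.6 / 100 = 0.7260
New dose (same interval) = 523 × 0.7260 = 379.7 mg

380 mg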